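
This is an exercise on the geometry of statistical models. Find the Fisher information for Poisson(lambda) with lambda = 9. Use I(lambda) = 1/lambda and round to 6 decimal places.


Fisher information for Poisson: I(lambda) = 1/lambda.
lambda = 9.
I(lambda) = 1/9 = 0.111111

0.111111


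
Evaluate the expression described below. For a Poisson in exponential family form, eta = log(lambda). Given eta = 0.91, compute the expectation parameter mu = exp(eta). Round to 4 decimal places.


Expectation parameter for Poisson exponential family:
mu = exp(eta).
eta = 0.91.
mu = exp(0.91) = 2.4843

2.4843


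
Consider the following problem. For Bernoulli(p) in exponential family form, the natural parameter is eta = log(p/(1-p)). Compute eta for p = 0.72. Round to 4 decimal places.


Natural parameter for Bernoulli: eta = log(p/(1-p)).
p = 0.72, 1-p = 0.28.
p/(1-p) = 2.571429.
eta = log(2.571429) = 0.9445

0.9445


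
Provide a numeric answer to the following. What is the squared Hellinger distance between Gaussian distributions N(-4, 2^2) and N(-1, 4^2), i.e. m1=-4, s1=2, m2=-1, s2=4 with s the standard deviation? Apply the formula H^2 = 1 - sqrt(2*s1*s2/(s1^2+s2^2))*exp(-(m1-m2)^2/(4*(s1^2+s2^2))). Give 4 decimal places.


Squared Hellinger distance for Gaussians:
H^2 = 1 - sqrt(2*s1*s2/(s1^2+s2^2)) * exp(-(m1-m2)^2/(4*(s1^2+s2^2))).
s1^2 = 4, s2^2 = 16, s1^2+s2^2 = 20.
sqrt(2*2*4/(20)) = 0.894427.
(m1-m2)^2 = (-3)^2 = 9.
exp(-9/(4*20)) = exp(-0.1125) = 0.893597.
H^2 = 1 - 0.894427*0.893597 = 0.2007

0.2007


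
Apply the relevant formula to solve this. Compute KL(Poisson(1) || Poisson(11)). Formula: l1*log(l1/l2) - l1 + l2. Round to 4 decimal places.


KL divergence for Poisson:
KL = l1*log(l1/l2) - l1 + l2.
l1 = 1, l2 = 11.
log(1/11) = -2.397895.
l1*log(l1/l2) = 1 * -2.397895 = -2.397895.
KL = -2.397895 - 1 + 11 = 7.6021

7.6021


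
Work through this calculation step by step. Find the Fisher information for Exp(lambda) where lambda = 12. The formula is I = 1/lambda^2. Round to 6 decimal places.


Fisher information for exponential: I(lambda) = 1/lambda^2.
lambda = 12, lambda^2 = 144.
I = 1/144 = 0.006944

0.006944


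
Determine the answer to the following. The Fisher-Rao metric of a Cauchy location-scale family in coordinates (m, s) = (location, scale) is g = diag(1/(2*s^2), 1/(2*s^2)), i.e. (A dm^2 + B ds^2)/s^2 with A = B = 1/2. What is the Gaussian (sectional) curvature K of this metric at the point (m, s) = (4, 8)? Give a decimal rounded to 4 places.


The metric has the form g = (A dm^2 + B ds^2)/s^2 with A = 1/2, B = 1/2.
Substitute u = sqrt(A/B)*m: g = B*(du^2 + ds^2)/s^2, i.e. B times the
Poincare upper half-plane metric, which has constant Gaussian curvature -1.
Scaling a 2D metric by a constant c divides the Gaussian curvature by c,
so K = -1/B = -1/(1/2) = -2.0000 everywhere (the point (m, s) = (4, 8) is irrelevant:
the curvature is constant).
The requested Gaussian curvature is K = -2.0000.

-2.0000


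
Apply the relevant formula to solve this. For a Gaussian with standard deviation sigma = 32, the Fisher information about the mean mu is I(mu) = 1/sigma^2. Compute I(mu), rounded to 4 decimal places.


The Fisher information for the mean of a normal distribution is I(mu) = 1/sigma^2.
sigma = 32, so sigma^2 = 1024.
I(mu) = 1/1024 = 0.0010

0.0010


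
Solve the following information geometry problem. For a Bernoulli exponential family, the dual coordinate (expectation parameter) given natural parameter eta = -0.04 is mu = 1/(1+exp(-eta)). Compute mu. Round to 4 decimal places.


Dual coordinate (expectation parameter) for Bernoulli:
mu = 1/(1+exp(-eta)).
eta = -0.04.
exp(-eta) = exp(0.04) = 1.040811.
mu = 1/(1+1.040811) = 0.4900

0.4900


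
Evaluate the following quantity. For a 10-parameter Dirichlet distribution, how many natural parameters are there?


Exponential family dimension calculation:
Dirichlet with 10 components has 10 natural parameters.

10


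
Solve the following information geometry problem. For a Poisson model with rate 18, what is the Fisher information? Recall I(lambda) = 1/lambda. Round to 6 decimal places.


Fisher information for Poisson: I(lambda) = 1/lambda.
lambda = 18.
I(lambda) = 1/18 = 0.055556

0.055556


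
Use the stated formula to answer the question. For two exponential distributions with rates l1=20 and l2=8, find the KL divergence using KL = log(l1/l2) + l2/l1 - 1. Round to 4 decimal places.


KL divergence for exponential family:
KL = log(l1/l2) + l2/l1 - 1.
log(20/8) = 0.916291.
8/20 = 0.4.
KL = 0.916291 + 0.4 - 1 = 0.3163

0.3163


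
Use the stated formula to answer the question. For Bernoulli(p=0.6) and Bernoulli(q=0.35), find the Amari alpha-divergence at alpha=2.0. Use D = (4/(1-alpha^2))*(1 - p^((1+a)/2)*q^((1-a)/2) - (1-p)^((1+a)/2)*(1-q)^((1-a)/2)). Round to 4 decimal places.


Amari alpha-divergence:
D = (4/(1-alpha^2))*(1 - p^((1+a)/2)*q^((1-a)/2) - (1-p)^((1+a)/2)*(1-q)^((1-a)/2)).
alpha = 2.0, p = 0.6, q = 0.35.
e1 = (1+alpha)/2 = 1.5, e2 = (1-alpha)/2 = -0.5.
t1 = p^e1 * q^e2 = 0.6^1.5 * 0.35^-0.5 = 0.785584.
t2 = (1-p)^e1 * (1-q)^e2 = 0.4^1.5 * 0.65^-0.5 = 0.313786.
4/(1-alpha^2) = -1.333333.
D = -1.333333*(1 - 0.785584 - 0.313786) = 0.1325

0.1325


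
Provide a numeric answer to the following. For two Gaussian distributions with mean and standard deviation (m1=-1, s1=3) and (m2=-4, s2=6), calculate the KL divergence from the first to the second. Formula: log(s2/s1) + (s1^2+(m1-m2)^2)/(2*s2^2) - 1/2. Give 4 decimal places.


KL divergence between normal distributions:
KL = log(s2/s1) + (s1^2 + (m1-m2)^2)/(2*s2^2) - 1/2.
log(6/3) = 0.693147.
(3^2 + (-1--4)^2)/(2*6^2) = (9 + 9)/72 = 0.25.
KL = 0.693147 + 0.25 - 0.5 = 0.4431

0.4431


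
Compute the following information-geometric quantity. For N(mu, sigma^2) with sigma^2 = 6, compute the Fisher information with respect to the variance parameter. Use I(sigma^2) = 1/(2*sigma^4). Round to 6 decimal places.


Fisher information for variance: I(sigma^2) = 1/(2*sigma^4).
sigma^2 = 6, so sigma^4 = 36.
I = 1/(2*36) = 1/72 = 0.013889

0.013889


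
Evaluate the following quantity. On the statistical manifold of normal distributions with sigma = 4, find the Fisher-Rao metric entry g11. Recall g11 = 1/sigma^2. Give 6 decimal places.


For the 2-parameter normal family, the Fisher metric has:
  g11 = 1/sigma^2, g22 = 2/sigma^2.
sigma = 4, sigma^2 = 16.
g11 = 0.062500

0.062500


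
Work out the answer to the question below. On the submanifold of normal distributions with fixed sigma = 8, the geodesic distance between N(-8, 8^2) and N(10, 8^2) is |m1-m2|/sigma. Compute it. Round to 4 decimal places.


On the fixed-variance normal subfamily, geodesic distance = |m1-m2|/sigma.
|-8 - 10| = 18.
sigma = 8.
d = 18/8 = 2.2500

2.2500


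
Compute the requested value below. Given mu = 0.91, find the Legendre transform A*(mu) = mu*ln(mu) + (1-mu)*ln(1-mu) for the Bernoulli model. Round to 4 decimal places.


Legendre transform for Bernoulli:
A*(mu) = mu*log(mu) + (1-mu)*log(1-mu).
mu = 0.91, 1-mu = 0.09.
mu*log(mu) = 0.91*log(0.91) = -0.085823.
(1-mu)*log(1-mu) = 0.09*log(0.09) = -0.216715.
A* = -0.085823 + -0.216715 = -0.3025

-0.3025


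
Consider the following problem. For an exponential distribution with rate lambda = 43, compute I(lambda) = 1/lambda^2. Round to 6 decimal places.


Fisher information for exponential: I(lambda) = 1/lambda^2.
lambda = 43, lambda^2 = 1849.
I = 1/1849 = 0.000541

0.000541


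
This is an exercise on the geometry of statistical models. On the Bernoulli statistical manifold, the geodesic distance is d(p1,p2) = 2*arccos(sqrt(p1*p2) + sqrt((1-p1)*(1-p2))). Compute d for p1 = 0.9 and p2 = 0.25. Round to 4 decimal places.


Geodesic distance on Bernoulli manifold:
d(p1,p2) = 2*arccos(sqrt(p1*p2) + sqrt((1-p1)*(1-p2))).
sqrt(p1*p2) = sqrt(0.9*0.25) = 0.474342.
sqrt((1-p1)*(1-p2)) = sqrt(0.1*0.75) = 0.273861.
arg = 0.474342 + 0.273861 = 0.748203.
d = 2*arccos(0.748203) = 1.4509

1.4509


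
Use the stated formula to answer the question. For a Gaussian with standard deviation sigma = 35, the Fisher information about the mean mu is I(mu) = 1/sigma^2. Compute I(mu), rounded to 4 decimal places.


The Fisher information for the mean of a normal distribution is I(mu) = 1/sigma^2.
sigma = 35, so sigma^2 = 1225.
I(mu) = 1/1225 = 0.0008

0.0008


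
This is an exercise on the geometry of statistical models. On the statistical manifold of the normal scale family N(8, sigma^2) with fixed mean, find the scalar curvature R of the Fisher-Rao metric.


This family has a single free parameter, so its statistical manifold
is 1-dimensional. The Riemann curvature tensor of any 1-dimensional
Riemannian manifold vanishes identically, so R = 0.

0


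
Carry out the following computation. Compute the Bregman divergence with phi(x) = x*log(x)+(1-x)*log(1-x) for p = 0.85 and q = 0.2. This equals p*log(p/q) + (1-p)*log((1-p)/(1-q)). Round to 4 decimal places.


Bregman divergence with negative entropy generator:
D = p*log(p/q) + (1-p)*log((1-p)/(1-q)).
p = 0.85, q = 0.2.
p*log(p/q) = 0.85*log(0.85/0.2) = 1.229881.
(1-p)*log((1-p)/(1-q)) = 0.15*log(0.15/0.8) = -0.251096.
D = 1.229881 + -0.251096 = 0.9788

0.9788


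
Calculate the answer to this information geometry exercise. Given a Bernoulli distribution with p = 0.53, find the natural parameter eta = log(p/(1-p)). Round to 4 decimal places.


Natural parameter for Bernoulli: eta = log(p/(1-p)).
p = 0.53, 1-p = 0.47.
p/(1-p) = 1.12766.
eta = log(1.12766) = 0.1201

0.1201


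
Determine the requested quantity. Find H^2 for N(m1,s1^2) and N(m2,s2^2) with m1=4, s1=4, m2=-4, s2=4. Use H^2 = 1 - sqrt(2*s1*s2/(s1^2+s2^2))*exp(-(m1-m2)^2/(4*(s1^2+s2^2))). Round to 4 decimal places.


Squared Hellinger distance for Gaussians:
H^2 = 1 - sqrt(2*s1*s2/(s1^2+s2^2)) * exp(-(m1-m2)^2/(4*(s1^2+s2^2))).
s1^2 = 16, s2^2 = 16, s1^2+s2^2 = 32.
sqrt(2*4*4/(32)) = 1.0.
(m1-m2)^2 = (8)^2 = 64.
exp(-64/(4*32)) = exp(-0.5) = 0.606531.
H^2 = 1 - 1.0*0.606531 = 0.3935

0.3935


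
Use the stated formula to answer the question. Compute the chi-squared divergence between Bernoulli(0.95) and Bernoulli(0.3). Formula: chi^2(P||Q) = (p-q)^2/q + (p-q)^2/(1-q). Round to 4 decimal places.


Chi-squared divergence between Bernoulli distributions:
chi^2 = (p-q)^2/q + (p-q)^2/(1-q).
p = 0.95, q = 0.3, p-q = 0.65.
(p-q)^2 = 0.4225.
term1 = 0.4225/0.3 = 1.408333.
term2 = 0.4225/0.7 = 0.603571.
chi^2 = 1.408333 + 0.603571 = 2.0119

2.0119


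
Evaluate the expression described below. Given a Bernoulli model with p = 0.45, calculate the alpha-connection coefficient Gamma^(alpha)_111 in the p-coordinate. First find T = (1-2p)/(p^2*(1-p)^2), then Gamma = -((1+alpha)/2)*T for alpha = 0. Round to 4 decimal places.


Skewness (Amari-Chentsov) tensor: T = (1-2p)/(p^2*(1-p)^2).
p = 0.45, 1-2p = 0.1, p^2 = 0.2025, (1-p)^2 = 0.3025.
T = 0.1/(0.2025 * 0.3025) = 1.632486.
In the p-coordinate, Gamma^(alpha) = Gamma^(0) - (alpha/2)*T with Gamma^(0) = (1/2)*g'(p) = -T/2,
so Gamma^(alpha) = -((1+alpha)/2)*T.
alpha = 0, -(1+alpha)/2 = -0.5.
Gamma = -0.5 * 1.632486 = -0.8162

-0.8162


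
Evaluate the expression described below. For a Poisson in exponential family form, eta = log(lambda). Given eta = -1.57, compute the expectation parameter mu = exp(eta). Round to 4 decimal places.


Expectation parameter for Poisson exponential family:
mu = exp(eta).
eta = -1.57.
mu = exp(-1.57) = 0.2080

0.2080


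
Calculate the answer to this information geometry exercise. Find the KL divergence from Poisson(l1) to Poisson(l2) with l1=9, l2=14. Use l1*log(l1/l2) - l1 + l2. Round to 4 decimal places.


KL divergence for Poisson:
KL = l1*log(l1/l2) - l1 + l2.
l1 = 9, l2 = 14.
log(9/14) = -0.441833.
l1*log(l1/l2) = 9 * -0.441833 = -3.976495.
KL = -3.976495 - 9 + 14 = 1.0235

1.0235


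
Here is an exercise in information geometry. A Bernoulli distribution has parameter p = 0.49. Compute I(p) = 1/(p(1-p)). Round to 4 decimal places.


For Bernoulli(p), Fisher information is I(p) = 1/(p*(1-p)).
p = 0.49, 1-p = 0.51.
p*(1-p) = 0.2499.
I(p) = 1/0.2499 = 4.0016

4.0016


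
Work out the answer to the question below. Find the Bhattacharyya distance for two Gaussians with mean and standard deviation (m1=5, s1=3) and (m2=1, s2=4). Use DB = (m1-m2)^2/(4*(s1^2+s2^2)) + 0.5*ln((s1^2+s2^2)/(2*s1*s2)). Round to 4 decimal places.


Bhattacharyya distance between two Gaussians:
DB = (m1-m2)^2/(4*(s1^2+s2^2)) + (1/2)*ln((s1^2+s2^2)/(2*s1*s2)).
(m1-m2)^2 = (4)^2 = 16.
s1^2+s2^2 = 9 + 16 = 25.
term1 = 16/100 = 0.16.
term2 = 0.5*ln(25/24.0) = 0.020411.
DB = 0.16 + 0.020411 = 0.1804

0.1804


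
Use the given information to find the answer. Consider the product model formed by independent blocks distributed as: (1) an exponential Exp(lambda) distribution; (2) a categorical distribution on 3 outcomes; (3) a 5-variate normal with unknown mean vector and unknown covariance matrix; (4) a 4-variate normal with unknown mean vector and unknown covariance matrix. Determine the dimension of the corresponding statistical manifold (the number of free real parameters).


The dimension of a statistical manifold equals the number of free
(independent) real parameters of the model. For a product of independent
blocks the parameter counts add.
- exponential (lambda): 1.
- categorical on 3 outcomes (probabilities sum to 1): 3-1 = 2.
- 5-variate normal: 5 (mean) + 5*6/2 = 15 (symmetric covariance) = 20.
- 4-variate normal: 4 (mean) + 4*5/2 = 10 (symmetric covariance) = 14.
Total = 1 + 2 + 20 + 14 = 37.
Dimension = 37

37


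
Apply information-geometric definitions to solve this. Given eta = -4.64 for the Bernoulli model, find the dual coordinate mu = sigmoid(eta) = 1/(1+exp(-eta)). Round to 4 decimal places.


Dual coordinate (expectation parameter) for Bernoulli:
mu = 1/(1+exp(-eta)).
eta = -4.64.
exp(-eta) = exp(4.64) = 103.544348.
mu = 1/(1+103.544348) = 0.0096

0.0096


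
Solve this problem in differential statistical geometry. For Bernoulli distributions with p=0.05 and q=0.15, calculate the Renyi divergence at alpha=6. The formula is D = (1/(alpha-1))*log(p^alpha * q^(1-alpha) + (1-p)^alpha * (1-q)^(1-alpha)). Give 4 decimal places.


Renyi divergence of order alpha between Bernoulli distributions:
D = (1/(alpha-1))*log(p^alpha * q^(1-alpha) + (1-p)^alpha * (1-q)^(1-alpha)).
alpha = 6, p = 0.05, q = 0.15.
p^alpha * q^(1-alpha) = 0.05^6 * 0.15^-5 = 0.000206.
(1-p)^alpha * (1-q)^(1-alpha) = 0.95^6 * 0.85^-5 = 1.656712.
sum = 0.000206 + 1.656712 = 1.656918.
D = (1/5)*log(1.656918) = 0.1010

0.1010


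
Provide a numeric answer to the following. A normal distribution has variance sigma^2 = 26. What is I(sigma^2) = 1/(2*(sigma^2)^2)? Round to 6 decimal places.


Fisher information for variance: I(sigma^2) = 1/(2*sigma^4).
sigma^2 = 26, so sigma^4 = 676.
I = 1/(2*676) = 1/1352 = 0.000740

0.000740


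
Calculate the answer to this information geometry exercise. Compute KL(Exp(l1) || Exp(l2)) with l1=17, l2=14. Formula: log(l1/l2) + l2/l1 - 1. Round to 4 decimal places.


KL divergence for exponential family:
KL = log(l1/l2) + l2/l1 - 1.
log(17/14) = 0.194156.
14/17 = 0.823529.
KL = 0.194156 + 0.823529 - 1 = 0.0177

0.0177


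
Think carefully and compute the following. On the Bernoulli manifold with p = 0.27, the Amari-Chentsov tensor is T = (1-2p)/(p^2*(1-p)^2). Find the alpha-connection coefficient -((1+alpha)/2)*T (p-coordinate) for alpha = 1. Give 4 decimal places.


Skewness (Amari-Chentsov) tensor: T = (1-2p)/(p^2*(1-p)^2).
p = 0.27, 1-2p = 0.46, p^2 = 0.0729, (1-p)^2 = 0.5329.
T = 0.46/(0.0729 * 0.5329) = 11.840896.
In the p-coordinate, Gamma^(alpha) = Gamma^(0) - (alpha/2)*T with Gamma^(0) = (1/2)*g'(p) = -T/2,
so Gamma^(alpha) = -((1+alpha)/2)*T.
alpha = 1, -(1+alpha)/2 = -1.0.
Gamma = -1.0 * 11.840896 = -11.8409

-11.8409


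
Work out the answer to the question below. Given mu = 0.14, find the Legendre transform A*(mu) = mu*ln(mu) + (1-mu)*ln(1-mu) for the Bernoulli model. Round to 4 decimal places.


Legendre transform for Bernoulli:
A*(mu) = mu*log(mu) + (1-mu)*log(1-mu).
mu = 0.14, 1-mu = 0.86.
mu*log(mu) = 0.14*log(0.14) = -0.275256.
(1-mu)*log(1-mu) = 0.86*log(0.86) = -0.129708.
A* = -0.275256 + -0.129708 = -0.4050

-0.4050


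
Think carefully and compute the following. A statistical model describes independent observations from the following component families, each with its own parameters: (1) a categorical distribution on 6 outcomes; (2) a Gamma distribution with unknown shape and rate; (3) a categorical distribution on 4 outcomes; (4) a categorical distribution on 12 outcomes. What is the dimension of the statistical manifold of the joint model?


The dimension of a statistical manifold equals the number of free
(independent) real parameters of the model. For a product of independent
blocks the parameter counts add.
- categorical on 6 outcomes (probabilities sum to 1): 6-1 = 5.
- Gamma (shape, rate): 2.
- categorical on 4 outcomes (probabilities sum to 1): 4-1 = 3.
- categorical on 12 outcomes (probabilities sum to 1): 12-1 = 11.
Total = 5 + 2 + 3 + 11 = 21.
Dimension = 21

21


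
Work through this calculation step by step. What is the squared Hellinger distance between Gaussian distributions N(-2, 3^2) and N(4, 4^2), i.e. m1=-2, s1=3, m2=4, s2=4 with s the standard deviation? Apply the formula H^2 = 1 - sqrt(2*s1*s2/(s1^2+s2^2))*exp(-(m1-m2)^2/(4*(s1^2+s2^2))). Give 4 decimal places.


Squared Hellinger distance for Gaussians:
H^2 = 1 - sqrt(2*s1*s2/(s1^2+s2^2)) * exp(-(m1-m2)^2/(4*(s1^2+s2^2))).
s1^2 = 9, s2^2 = 16, s1^2+s2^2 = 25.
sqrt(2*3*4/(25)) = 0.979796.
(m1-m2)^2 = (-6)^2 = 36.
exp(-36/(4*25)) = exp(-0.36) = 0.697676.
H^2 = 1 - 0.979796*0.697676 = 0.3164

0.3164


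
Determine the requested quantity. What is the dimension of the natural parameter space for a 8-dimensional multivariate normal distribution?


Exponential family dimension calculation:
For 8-dim MVN: mean has 8 params, covariance has 8*9/2 = 36 unique entries.
Total dim = 8 + 36 = 44.

44


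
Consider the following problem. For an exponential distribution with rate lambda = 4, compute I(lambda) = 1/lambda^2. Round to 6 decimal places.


Fisher information for exponential: I(lambda) = 1/lambda^2.
lambda = 4, lambda^2 = 16.
I = 1/16 = 0.062500

0.062500


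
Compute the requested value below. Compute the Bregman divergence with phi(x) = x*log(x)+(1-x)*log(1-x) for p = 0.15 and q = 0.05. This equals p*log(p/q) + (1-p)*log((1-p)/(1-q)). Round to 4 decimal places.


Bregman divergence with negative entropy generator:
D = p*log(p/q) + (1-p)*log((1-p)/(1-q)).
p = 0.15, q = 0.05.
p*log(p/q) = 0.15*log(0.15/0.05) = 0.164792.
(1-p)*log((1-p)/(1-q)) = 0.85*log(0.85/0.95) = -0.094542.
D = 0.164792 + -0.094542 = 0.0703

0.0703


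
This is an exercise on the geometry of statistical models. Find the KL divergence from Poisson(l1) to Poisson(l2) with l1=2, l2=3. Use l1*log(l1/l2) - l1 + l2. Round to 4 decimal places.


KL divergence for Poisson:
KL = l1*log(l1/l2) - l1 + l2.
l1 = 2, l2 = 3.
log(2/3) = -0.405465.
l1*log(l1/l2) = 2 * -0.405465 = -0.81093.
KL = -0.81093 - 2 + 3 = 0.1891

0.1891


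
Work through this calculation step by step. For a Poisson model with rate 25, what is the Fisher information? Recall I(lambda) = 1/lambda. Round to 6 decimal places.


Fisher information for Poisson: I(lambda) = 1/lambda.
lambda = 25.
I(lambda) = 1/25 = 0.040000

0.040000


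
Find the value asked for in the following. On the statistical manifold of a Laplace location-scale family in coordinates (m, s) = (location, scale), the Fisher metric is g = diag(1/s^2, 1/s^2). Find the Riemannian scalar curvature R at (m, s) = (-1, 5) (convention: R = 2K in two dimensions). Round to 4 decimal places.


The metric has the form g = (A dm^2 + B ds^2)/s^2 with A = 1, B = 1.
Substitute u = sqrt(A/B)*m: g = B*(du^2 + ds^2)/s^2, i.e. B times the
Poincare upper half-plane metric, which has constant Gaussian curvature -1.
Scaling a 2D metric by a constant c divides the Gaussian curvature by c,
so K = -1/B = -1/(1) = -1.0000 everywhere (the point (m, s) = (-1, 5) is irrelevant:
the curvature is constant).
Scalar curvature in dimension 2: R = 2K = -2/(1) = -2.0000.

-2.0000


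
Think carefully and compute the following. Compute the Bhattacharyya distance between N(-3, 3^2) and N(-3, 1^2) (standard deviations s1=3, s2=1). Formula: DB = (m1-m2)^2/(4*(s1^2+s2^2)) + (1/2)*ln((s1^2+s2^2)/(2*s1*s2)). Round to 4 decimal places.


Bhattacharyya distance between two Gaussians:
DB = (m1-m2)^2/(4*(s1^2+s2^2)) + (1/2)*ln((s1^2+s2^2)/(2*s1*s2)).
(m1-m2)^2 = (0)^2 = 0.
s1^2+s2^2 = 9 + 1 = 10.
term1 = 0/40 = 0.0.
term2 = 0.5*ln(10/6.0) = 0.255413.
DB = 0.0 + 0.255413 = 0.2554

0.2554


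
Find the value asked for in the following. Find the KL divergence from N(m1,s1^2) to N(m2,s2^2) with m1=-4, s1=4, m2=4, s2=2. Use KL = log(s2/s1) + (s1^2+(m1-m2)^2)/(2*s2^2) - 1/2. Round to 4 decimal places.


KL divergence between normal distributions:
KL = log(s2/s1) + (s1^2 + (m1-m2)^2)/(2*s2^2) - 1/2.
log(2/4) = -0.693147.
(4^2 + (-4-4)^2)/(2*2^2) = (16 + 64)/8 = 10.0.
KL = -0.693147 + 10.0 - 0.5 = 8.8069

8.8069


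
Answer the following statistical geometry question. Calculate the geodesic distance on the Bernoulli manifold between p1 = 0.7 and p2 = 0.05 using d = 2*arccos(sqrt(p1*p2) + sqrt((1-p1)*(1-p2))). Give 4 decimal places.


Geodesic distance on Bernoulli manifold:
d(p1,p2) = 2*arccos(sqrt(p1*p2) + sqrt((1-p1)*(1-p2))).
sqrt(p1*p2) = sqrt(0.7*0.05) = 0.187083.
sqrt((1-p1)*(1-p2)) = sqrt(0.3*0.95) = 0.533854.
arg = 0.187083 + 0.533854 = 0.720937.
d = 2*arccos(0.720937) = 1.5313

1.5313


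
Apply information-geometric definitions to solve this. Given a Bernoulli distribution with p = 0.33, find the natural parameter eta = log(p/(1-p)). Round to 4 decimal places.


Natural parameter for Bernoulli: eta = log(p/(1-p)).
p = 0.33, 1-p = 0.67.
p/(1-p) = 0.492537.
eta = log(0.492537) = -0.7082

-0.7082


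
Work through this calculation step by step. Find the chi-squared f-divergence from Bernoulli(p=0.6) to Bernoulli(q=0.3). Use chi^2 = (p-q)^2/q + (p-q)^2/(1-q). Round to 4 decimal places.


Chi-squared divergence between Bernoulli distributions:
chi^2 = (p-q)^2/q + (p-q)^2/(1-q).
p = 0.6, q = 0.3, p-q = 0.3.
(p-q)^2 = 0.09.
term1 = 0.09/0.3 = 0.3.
term2 = 0.09/0.7 = 0.128571.
chi^2 = 0.3 + 0.128571 = 0.4286

0.4286


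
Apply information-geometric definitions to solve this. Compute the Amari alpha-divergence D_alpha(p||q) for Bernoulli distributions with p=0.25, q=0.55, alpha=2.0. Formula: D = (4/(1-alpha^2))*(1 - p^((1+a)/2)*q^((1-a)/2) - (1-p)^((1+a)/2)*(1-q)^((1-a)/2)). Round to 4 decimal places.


Amari alpha-divergence:
D = (4/(1-alpha^2))*(1 - p^((1+a)/2)*q^((1-a)/2) - (1-p)^((1+a)/2)*(1-q)^((1-a)/2)).
alpha = 2.0, p = 0.25, q = 0.55.
e1 = (1+alpha)/2 = 1.5, e2 = (1-alpha)/2 = -0.5.
t1 = p^e1 * q^e2 = 0.25^1.5 * 0.55^-0.5 = 0.16855.
t2 = (1-p)^e1 * (1-q)^e2 = 0.75^1.5 * 0.45^-0.5 = 0.968246.
4/(1-alpha^2) = -1.333333.
D = -1.333333*(1 - 0.16855 - 0.968246) = 0.1824

0.1824


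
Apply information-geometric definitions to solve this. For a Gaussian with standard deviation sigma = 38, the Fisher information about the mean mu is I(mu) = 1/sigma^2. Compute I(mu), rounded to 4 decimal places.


The Fisher information for the mean of a normal distribution is I(mu) = 1/sigma^2.
sigma = 38, so sigma^2 = 1444.
I(mu) = 1/1444 = 0.0007

0.0007


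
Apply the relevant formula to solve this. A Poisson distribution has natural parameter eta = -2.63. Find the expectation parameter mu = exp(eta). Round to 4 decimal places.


Expectation parameter for Poisson exponential family:
mu = exp(eta).
eta = -2.63.
mu = exp(-2.63) = 0.0721

0.0721


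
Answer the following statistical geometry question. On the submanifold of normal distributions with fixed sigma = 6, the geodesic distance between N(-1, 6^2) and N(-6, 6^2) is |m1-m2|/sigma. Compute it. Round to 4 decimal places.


On the fixed-variance normal subfamily, geodesic distance = |m1-m2|/sigma.
|-1 - -6| = 5.
sigma = 6.
d = 5/6 = 0.8333

0.8333


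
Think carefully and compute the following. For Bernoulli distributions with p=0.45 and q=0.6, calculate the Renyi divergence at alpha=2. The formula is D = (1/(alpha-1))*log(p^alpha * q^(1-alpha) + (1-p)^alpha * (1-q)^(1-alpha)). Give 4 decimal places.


Renyi divergence of order alpha between Bernoulli distributions:
D = (1/(alpha-1))*log(p^alpha * q^(1-alpha) + (1-p)^alpha * (1-q)^(1-alpha)).
alpha = 2, p = 0.45, q = 0.6.
p^alpha * q^(1-alpha) = 0.45^2 * 0.6^-1 = 0.3375.
(1-p)^alpha * (1-q)^(1-alpha) = 0.55^2 * 0.4^-1 = 0.75625.
sum = 0.3375 + 0.75625 = 1.09375.
D = (1/1)*log(1.09375) = 0.0896

0.0896


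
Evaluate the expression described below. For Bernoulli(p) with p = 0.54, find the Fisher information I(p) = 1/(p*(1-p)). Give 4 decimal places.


For Bernoulli(p), Fisher information is I(p) = 1/(p*(1-p)).
p = 0.54, 1-p = 0.46.
p*(1-p) = 0.2484.
I(p) = 1/0.2484 = 4.0258

4.0258


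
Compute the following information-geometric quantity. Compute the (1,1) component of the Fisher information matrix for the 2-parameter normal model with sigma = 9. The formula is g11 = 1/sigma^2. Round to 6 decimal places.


For the 2-parameter normal family, the Fisher metric has:
  g11 = 1/sigma^2, g22 = 2/sigma^2.
sigma = 9, sigma^2 = 81.
g11 = 0.012346

0.012346


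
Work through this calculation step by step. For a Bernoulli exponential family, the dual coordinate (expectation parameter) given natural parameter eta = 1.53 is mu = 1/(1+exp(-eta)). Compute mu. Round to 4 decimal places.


Dual coordinate (expectation parameter) for Bernoulli:
mu = 1/(1+exp(-eta)).
eta = 1.53.
exp(-eta) = exp(-1.53) = 0.216536.
mu = 1/(1+0.216536) = 0.8220

0.8220


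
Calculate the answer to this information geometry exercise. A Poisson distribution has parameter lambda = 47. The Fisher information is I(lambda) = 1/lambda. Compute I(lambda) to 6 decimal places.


Fisher information for Poisson: I(lambda) = 1/lambda.
lambda = 47.
I(lambda) = 1/47 = 0.021277

0.021277


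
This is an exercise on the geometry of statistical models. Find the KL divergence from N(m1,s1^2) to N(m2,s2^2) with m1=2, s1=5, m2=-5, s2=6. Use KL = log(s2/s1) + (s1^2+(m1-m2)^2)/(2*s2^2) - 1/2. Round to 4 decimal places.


KL divergence between normal distributions:
KL = log(s2/s1) + (s1^2 + (m1-m2)^2)/(2*s2^2) - 1/2.
log(6/5) = 0.182322.
(5^2 + (2--5)^2)/(2*6^2) = (25 + 49)/72 = 1.027778.
KL = 0.182322 + 1.027778 - 0.5 = 0.7101

0.7101


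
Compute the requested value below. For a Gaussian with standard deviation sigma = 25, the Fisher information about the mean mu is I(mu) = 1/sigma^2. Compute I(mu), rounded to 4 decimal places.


The Fisher information for the mean of a normal distribution is I(mu) = 1/sigma^2.
sigma = 25, so sigma^2 = 625.
I(mu) = 1/625 = 0.0016

0.0016


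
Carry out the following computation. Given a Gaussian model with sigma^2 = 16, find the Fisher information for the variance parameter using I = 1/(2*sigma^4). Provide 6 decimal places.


Fisher information for variance: I(sigma^2) = 1/(2*sigma^4).
sigma^2 = 16, so sigma^4 = 256.
I = 1/(2*256) = 1/512 = 0.001953

0.001953


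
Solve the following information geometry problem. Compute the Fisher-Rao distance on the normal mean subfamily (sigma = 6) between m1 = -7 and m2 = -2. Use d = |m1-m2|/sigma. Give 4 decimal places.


On the fixed-variance normal subfamily, geodesic distance = |m1-m2|/sigma.
|-7 - -2| = 5.
sigma = 6.
d = 5/6 = 0.8333

0.8333


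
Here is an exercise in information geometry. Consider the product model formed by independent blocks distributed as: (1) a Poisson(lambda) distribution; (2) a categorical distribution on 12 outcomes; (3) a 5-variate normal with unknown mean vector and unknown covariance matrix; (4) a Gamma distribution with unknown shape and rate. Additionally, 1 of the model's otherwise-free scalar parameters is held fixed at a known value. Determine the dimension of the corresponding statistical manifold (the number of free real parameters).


The dimension of a statistical manifold equals the number of free
(independent) real parameters of the model. For a product of independent
blocks the parameter counts add.
- Poisson (lambda): 1.
- categorical on 12 outcomes (probabilities sum to 1): 12-1 = 11.
- 5-variate normal: 5 (mean) + 5*6/2 = 15 (symmetric covariance) = 20.
- Gamma (shape, rate): 2.
Total = 1 + 11 + 20 + 2 = 34.
1 parameter(s) fixed at known values: 34 - 1 = 33.
Dimension = 33

33


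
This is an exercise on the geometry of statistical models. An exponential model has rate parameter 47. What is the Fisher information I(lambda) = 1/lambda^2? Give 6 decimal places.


Fisher information for exponential: I(lambda) = 1/lambda^2.
lambda = 47, lambda^2 = 2209.
I = 1/2209 = 0.000453

0.000453


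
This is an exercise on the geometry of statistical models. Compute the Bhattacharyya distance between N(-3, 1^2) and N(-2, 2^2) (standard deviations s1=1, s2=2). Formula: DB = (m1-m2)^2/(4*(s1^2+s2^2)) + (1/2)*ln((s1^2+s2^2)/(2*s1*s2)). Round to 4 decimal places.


Bhattacharyya distance between two Gaussians:
DB = (m1-m2)^2/(4*(s1^2+s2^2)) + (1/2)*ln((s1^2+s2^2)/(2*s1*s2)).
(m1-m2)^2 = (-1)^2 = 1.
s1^2+s2^2 = 1 + 4 = 5.
term1 = 1/20 = 0.05.
term2 = 0.5*ln(5/4.0) = 0.111572.
DB = 0.05 + 0.111572 = 0.1616

0.1616


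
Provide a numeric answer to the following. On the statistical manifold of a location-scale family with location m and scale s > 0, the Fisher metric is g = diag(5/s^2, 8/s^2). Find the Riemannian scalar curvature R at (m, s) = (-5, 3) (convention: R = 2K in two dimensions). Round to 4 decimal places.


The metric has the form g = (A dm^2 + B ds^2)/s^2 with A = 5, B = 8.
Substitute u = sqrt(A/B)*m: g = B*(du^2 + ds^2)/s^2, i.e. B times the
Poincare upper half-plane metric, which has constant Gaussian curvature -1.
Scaling a 2D metric by a constant c divides the Gaussian curvature by c,
so K = -1/B = -1/(8) = -0.1250 everywhere (the point (m, s) = (-5, 3) is irrelevant:
the curvature is constant).
Scalar curvature in dimension 2: R = 2K = -2/(8) = -0.2500.

-0.2500


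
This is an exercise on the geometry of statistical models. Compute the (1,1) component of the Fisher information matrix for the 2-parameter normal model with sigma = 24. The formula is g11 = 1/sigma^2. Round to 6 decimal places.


For the 2-parameter normal family, the Fisher metric has:
  g11 = 1/sigma^2, g22 = 2/sigma^2.
sigma = 24, sigma^2 = 576.
g11 = 0.001736

0.001736


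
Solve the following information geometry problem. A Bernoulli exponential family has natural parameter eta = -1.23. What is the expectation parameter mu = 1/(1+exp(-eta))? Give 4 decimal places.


Dual coordinate (expectation parameter) for Bernoulli:
mu = 1/(1+exp(-eta)).
eta = -1.23.
exp(-eta) = exp(1.23) = 3.42123.
mu = 1/(1+3.42123) = 0.2262

0.2262


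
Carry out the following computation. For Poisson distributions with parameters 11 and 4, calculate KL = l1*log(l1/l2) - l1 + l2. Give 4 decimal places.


KL divergence for Poisson:
KL = l1*log(l1/l2) - l1 + l2.
l1 = 11, l2 = 4.
log(11/4) = 1.011601.
l1*log(l1/l2) = 11 * 1.011601 = 11.12761.
KL = 11.12761 - 11 + 4 = 4.1276

4.1276


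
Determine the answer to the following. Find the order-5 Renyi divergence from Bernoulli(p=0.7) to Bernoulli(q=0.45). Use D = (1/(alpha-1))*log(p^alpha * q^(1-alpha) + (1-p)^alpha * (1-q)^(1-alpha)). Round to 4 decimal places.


Renyi divergence of order alpha between Bernoulli distributions:
D = (1/(alpha-1))*log(p^alpha * q^(1-alpha) + (1-p)^alpha * (1-q)^(1-alpha)).
alpha = 5, p = 0.7, q = 0.45.
p^alpha * q^(1-alpha) = 0.7^5 * 0.45^-4 = 4.098643.
(1-p)^alpha * (1-q)^(1-alpha) = 0.3^5 * 0.55^-4 = 0.026556.
sum = 4.098643 + 0.026556 = 4.125199.
D = (1/4)*log(4.125199) = 0.3543

0.3543


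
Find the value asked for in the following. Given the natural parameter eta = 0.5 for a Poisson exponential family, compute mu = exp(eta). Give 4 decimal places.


Expectation parameter for Poisson exponential family:
mu = exp(eta).
eta = 0.5.
mu = exp(0.5) = 1.6487

1.6487


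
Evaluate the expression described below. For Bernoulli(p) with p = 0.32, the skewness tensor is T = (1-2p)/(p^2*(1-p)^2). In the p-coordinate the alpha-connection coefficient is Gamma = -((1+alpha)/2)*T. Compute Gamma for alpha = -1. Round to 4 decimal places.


Skewness (Amari-Chentsov) tensor: T = (1-2p)/(p^2*(1-p)^2).
p = 0.32, 1-2p = 0.36, p^2 = 0.1024, (1-p)^2 = 0.4624.
T = 0.36/(0.1024 * 0.4624) = 7.602995.
In the p-coordinate, Gamma^(alpha) = Gamma^(0) - (alpha/2)*T with Gamma^(0) = (1/2)*g'(p) = -T/2,
so Gamma^(alpha) = -((1+alpha)/2)*T.
alpha = -1, -(1+alpha)/2 = 0.0.
Gamma = 0.0 * 7.602995 = 0.0000

0.0000


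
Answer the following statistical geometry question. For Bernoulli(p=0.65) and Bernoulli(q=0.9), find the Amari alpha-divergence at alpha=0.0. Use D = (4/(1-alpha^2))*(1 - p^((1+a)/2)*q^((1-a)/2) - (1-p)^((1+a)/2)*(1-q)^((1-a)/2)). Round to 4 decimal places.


Amari alpha-divergence:
D = (4/(1-alpha^2))*(1 - p^((1+a)/2)*q^((1-a)/2) - (1-p)^((1+a)/2)*(1-q)^((1-a)/2)).
alpha = 0.0, p = 0.65, q = 0.9.
e1 = (1+alpha)/2 = 0.5, e2 = (1-alpha)/2 = 0.5.
t1 = p^e1 * q^e2 = 0.65^0.5 * 0.9^0.5 = 0.764853.
t2 = (1-p)^e1 * (1-q)^e2 = 0.35^0.5 * 0.1^0.5 = 0.187083.
4/(1-alpha^2) = 4.0.
D = 4.0*(1 - 0.764853 - 0.187083) = 0.1923

0.1923


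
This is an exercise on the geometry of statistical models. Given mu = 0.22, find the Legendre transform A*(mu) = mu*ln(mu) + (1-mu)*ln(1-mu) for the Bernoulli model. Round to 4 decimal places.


Legendre transform for Bernoulli:
A*(mu) = mu*log(mu) + (1-mu)*log(1-mu).
mu = 0.22, 1-mu = 0.78.
mu*log(mu) = 0.22*log(0.22) = -0.333108.
(1-mu)*log(1-mu) = 0.78*log(0.78) = -0.1938.
A* = -0.333108 + -0.1938 = -0.5269

-0.5269


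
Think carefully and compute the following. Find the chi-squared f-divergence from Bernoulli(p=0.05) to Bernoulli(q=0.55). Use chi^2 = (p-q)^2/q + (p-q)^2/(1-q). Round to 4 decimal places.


Chi-squared divergence between Bernoulli distributions:
chi^2 = (p-q)^2/q + (p-q)^2/(1-q).
p = 0.05, q = 0.55, p-q = -0.5.
(p-q)^2 = 0.25.
term1 = 0.25/0.55 = 0.454545.
term2 = 0.25/0.45 = 0.555556.
chi^2 = 0.454545 + 0.555556 = 1.0101

1.0101


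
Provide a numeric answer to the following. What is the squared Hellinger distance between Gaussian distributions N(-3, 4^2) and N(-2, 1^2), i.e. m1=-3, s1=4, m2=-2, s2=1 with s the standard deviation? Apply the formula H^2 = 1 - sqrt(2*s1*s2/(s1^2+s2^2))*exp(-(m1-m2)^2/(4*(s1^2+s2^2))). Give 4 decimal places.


Squared Hellinger distance for Gaussians:
H^2 = 1 - sqrt(2*s1*s2/(s1^2+s2^2)) * exp(-(m1-m2)^2/(4*(s1^2+s2^2))).
s1^2 = 16, s2^2 = 1, s1^2+s2^2 = 17.
sqrt(2*4*1/(17)) = 0.685994.
(m1-m2)^2 = (-1)^2 = 1.
exp(-1/(4*17)) = exp(-0.014706) = 0.985402.
H^2 = 1 - 0.685994*0.985402 = 0.3240

0.3240


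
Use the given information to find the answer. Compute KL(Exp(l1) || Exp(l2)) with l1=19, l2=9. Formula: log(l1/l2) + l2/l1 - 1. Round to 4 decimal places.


KL divergence for exponential family:
KL = log(l1/l2) + l2/l1 - 1.
log(19/9) = 0.747214.
9/19 = 0.473684.
KL = 0.747214 + 0.473684 - 1 = 0.2209

0.2209


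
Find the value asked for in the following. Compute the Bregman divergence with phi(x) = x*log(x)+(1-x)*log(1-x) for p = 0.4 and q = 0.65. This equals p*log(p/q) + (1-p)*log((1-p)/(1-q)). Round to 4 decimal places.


Bregman divergence with negative entropy generator:
D = p*log(p/q) + (1-p)*log((1-p)/(1-q)).
p = 0.4, q = 0.65.
p*log(p/q) = 0.4*log(0.4/0.65) = -0.194203.
(1-p)*log((1-p)/(1-q)) = 0.6*log(0.6/0.35) = 0.323398.
D = -0.194203 + 0.323398 = 0.1292

0.1292


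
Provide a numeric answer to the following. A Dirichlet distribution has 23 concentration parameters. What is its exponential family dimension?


Exponential family dimension calculation:
Dirichlet with 23 components has 23 natural parameters.

23


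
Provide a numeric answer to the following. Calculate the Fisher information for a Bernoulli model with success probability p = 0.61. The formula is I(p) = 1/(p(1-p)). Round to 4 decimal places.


For Bernoulli(p), Fisher information is I(p) = 1/(p*(1-p)).
p = 0.61, 1-p = 0.39.
p*(1-p) = 0.2379.
I(p) = 1/0.2379 = 4.2034

4.2034


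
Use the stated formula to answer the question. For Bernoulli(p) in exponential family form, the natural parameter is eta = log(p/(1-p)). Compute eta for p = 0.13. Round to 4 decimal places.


Natural parameter for Bernoulli: eta = log(p/(1-p)).
p = 0.13, 1-p = 0.87.
p/(1-p) = 0.149425.
eta = log(0.149425) = -1.9010

-1.9010


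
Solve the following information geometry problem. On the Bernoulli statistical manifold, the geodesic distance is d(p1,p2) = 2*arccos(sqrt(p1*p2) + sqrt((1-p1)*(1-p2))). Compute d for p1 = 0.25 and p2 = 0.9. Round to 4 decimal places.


Geodesic distance on Bernoulli manifold:
d(p1,p2) = 2*arccos(sqrt(p1*p2) + sqrt((1-p1)*(1-p2))).
sqrt(p1*p2) = sqrt(0.25*0.9) = 0.474342.
sqrt((1-p1)*(1-p2)) = sqrt(0.75*0.1) = 0.273861.
arg = 0.474342 + 0.273861 = 0.748203.
d = 2*arccos(0.748203) = 1.4509

1.4509


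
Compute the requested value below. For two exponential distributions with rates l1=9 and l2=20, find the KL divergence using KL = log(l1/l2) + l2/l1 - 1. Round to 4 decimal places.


KL divergence for exponential family:
KL = log(l1/l2) + l2/l1 - 1.
log(9/20) = -0.798508.
20/9 = 2.222222.
KL = -0.798508 + 2.222222 - 1 = 0.4237

0.4237


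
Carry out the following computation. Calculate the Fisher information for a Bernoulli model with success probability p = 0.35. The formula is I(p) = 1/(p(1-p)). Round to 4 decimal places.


For Bernoulli(p), Fisher information is I(p) = 1/(p*(1-p)).
p = 0.35, 1-p = 0.65.
p*(1-p) = 0.2275.
I(p) = 1/0.2275 = 4.3956

4.3956


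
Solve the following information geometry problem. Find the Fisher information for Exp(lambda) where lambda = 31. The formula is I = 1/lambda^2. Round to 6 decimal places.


Fisher information for exponential: I(lambda) = 1/lambda^2.
lambda = 31, lambda^2 = 961.
I = 1/961 = 0.001041

0.001041


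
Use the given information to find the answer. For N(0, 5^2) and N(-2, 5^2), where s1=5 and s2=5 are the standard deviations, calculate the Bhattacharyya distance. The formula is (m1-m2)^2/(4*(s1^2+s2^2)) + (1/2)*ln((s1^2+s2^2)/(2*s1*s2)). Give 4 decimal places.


Bhattacharyya distance between two Gaussians:
DB = (m1-m2)^2/(4*(s1^2+s2^2)) + (1/2)*ln((s1^2+s2^2)/(2*s1*s2)).
(m1-m2)^2 = (2)^2 = 4.
s1^2+s2^2 = 25 + 25 = 50.
term1 = 4/200 = 0.02.
term2 = 0.5*ln(50/50.0) = 0.0.
DB = 0.02 + 0.0 = 0.0200

0.0200


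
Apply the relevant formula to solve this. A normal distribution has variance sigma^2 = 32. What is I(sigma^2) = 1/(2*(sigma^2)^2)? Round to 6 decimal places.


Fisher information for variance: I(sigma^2) = 1/(2*sigma^4).
sigma^2 = 32, so sigma^4 = 1024.
I = 1/(2*1024) = 1/2048 = 0.000488

0.000488


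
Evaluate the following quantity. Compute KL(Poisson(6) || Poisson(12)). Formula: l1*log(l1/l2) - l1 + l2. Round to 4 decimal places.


KL divergence for Poisson:
KL = l1*log(l1/l2) - l1 + l2.
l1 = 6, l2 = 12.
log(6/12) = -0.693147.
l1*log(l1/l2) = 6 * -0.693147 = -4.158883.
KL = -4.158883 - 6 + 12 = 1.8411

1.8411


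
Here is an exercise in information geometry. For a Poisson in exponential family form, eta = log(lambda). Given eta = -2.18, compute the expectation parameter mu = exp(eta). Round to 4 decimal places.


Expectation parameter for Poisson exponential family:
mu = exp(eta).
eta = -2.18.
mu = exp(-2.18) = 0.1130

0.1130


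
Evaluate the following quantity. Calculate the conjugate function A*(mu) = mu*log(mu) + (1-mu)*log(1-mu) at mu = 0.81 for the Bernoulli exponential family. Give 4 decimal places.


Legendre transform for Bernoulli:
A*(mu) = mu*log(mu) + (1-mu)*log(1-mu).
mu = 0.81, 1-mu = 0.19.
mu*log(mu) = 0.81*log(0.81) = -0.170684.
(1-mu)*log(1-mu) = 0.19*log(0.19) = -0.315539.
A* = -0.170684 + -0.315539 = -0.4862

-0.4862
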